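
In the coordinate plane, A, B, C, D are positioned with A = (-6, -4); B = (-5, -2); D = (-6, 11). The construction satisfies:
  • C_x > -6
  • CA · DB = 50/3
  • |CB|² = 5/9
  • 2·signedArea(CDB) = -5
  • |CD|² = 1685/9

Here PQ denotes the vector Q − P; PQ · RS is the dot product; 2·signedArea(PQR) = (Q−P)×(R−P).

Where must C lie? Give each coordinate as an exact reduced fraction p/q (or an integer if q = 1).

1. C_x = -16/3  [2·signedArea(CDB) = -5 ∩ CA · DB = 50/3]
2. C_y = -8/3  [2·signedArea(CDB) = -5 ∩ CA · DB = 50/3]
   → C = (-16/3, -8/3)

C = (-16/3, -8/3)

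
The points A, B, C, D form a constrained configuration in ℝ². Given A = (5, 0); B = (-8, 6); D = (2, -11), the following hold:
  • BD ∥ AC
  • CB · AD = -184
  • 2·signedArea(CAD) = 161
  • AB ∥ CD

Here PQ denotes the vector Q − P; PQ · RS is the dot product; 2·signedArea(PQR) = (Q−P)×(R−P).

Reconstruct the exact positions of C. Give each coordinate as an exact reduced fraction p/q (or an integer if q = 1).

1. C_x = 15  [AB ∥ CD ∩ BD ∥ AC]
2. C_y = -17  [AB ∥ CD ∩ BD ∥ AC]
   → C = (15, -17)

C = (15, -17)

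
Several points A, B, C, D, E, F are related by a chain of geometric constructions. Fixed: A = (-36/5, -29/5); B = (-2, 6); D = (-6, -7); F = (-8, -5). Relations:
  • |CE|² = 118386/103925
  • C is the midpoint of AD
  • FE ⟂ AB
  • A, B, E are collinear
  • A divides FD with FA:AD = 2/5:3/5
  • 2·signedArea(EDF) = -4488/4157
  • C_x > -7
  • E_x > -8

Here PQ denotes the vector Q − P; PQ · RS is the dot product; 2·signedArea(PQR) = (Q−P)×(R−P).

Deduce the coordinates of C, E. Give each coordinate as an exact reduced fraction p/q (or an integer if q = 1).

C = (-33/5, -32/5)
E = (-29244/4157, -22553/4157)

1. C_x = -33/5  [C is the midpoint of AD]
2. C_y = -32/5  [C is the midpoint of AD]
   → C = (-33/5, -32/5)
3. E_x = -29244/4157  [A, B, E are collinear ∩ FE ⟂ AB]
4. E_y = -22553/4157  [A, B, E are collinear ∩ FE ⟂ AB]
   → E = (-29244/4157, -22553/4157)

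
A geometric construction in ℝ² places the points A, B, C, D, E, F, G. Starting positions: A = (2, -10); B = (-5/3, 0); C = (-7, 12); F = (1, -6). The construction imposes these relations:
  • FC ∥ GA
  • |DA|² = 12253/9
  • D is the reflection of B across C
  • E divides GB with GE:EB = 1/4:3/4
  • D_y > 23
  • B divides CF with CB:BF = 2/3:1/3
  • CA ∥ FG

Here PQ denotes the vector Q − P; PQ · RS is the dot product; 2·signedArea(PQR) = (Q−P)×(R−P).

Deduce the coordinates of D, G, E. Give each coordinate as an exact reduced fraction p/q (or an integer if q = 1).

1. D_x = -37/3  [D is the reflection of B across C]
2. D_y = 24  [D is the reflection of B across C]
   → D = (-37/3, 24)
3. G_x = 10  [FC ∥ GA ∩ CA ∥ FG]
4. G_y = -28  [FC ∥ GA ∩ CA ∥ FG]
   → G = (10, -28)
5. E_x = 85/12  [E divides GB with GE:EB = 1/4:3/4]
6. E_y = -21  [E divides GB with GE:EB = 1/4:3/4]
   → E = (85/12, -21)

D = (-37/3, 24)
E = (85/12, -21)
G = (10, -28)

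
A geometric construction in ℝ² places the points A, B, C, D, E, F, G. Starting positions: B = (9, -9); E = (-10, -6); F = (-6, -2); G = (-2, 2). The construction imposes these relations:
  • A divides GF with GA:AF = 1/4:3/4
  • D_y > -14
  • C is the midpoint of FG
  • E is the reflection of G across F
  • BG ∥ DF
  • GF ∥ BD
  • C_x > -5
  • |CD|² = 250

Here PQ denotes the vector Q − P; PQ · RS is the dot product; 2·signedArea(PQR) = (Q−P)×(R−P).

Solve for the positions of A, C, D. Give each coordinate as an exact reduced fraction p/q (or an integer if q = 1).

1. A_x = -3  [A divides GF with GA:AF = 1/4:3/4]
2. A_y = 1  [A divides GF with GA:AF = 1/4:3/4]
   → A = (-3, 1)
3. C_x = -4  [C is the midpoint of FG]
4. C_y = 0  [C is the midpoint of FG]
   → C = (-4, 0)
5. D_x = 5  [BG ∥ DF ∩ GF ∥ BD]
6. D_y = -13  [BG ∥ DF ∩ GF ∥ BD]
   → D = (5, -13)

A = (-3, 1)
C = (-4, 0)
D = (5, -13)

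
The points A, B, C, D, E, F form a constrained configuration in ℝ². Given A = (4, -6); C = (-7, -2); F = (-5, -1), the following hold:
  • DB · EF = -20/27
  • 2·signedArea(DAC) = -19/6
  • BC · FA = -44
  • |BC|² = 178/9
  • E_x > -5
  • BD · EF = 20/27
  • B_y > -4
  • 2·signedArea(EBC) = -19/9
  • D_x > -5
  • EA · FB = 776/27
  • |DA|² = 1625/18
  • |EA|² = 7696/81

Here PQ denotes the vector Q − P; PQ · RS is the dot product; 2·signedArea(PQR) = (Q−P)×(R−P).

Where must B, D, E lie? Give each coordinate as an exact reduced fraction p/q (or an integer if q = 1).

B = (-8/3, -3)
D = (-29/6, -5/2)
E = (-44/9, -2)

1. B_x = -8/3  [line -9·x + 5·y + -9 = 0 ∩ |BC|² = 178/9]
2. B_y = -3  [line -9·x + 5·y + -9 = 0 ∩ |BC|² = 178/9]
   → B = (-8/3, -3)
3. E_x = -44/9  [2·signedArea(EBC) = -19/9 ∩ EA · FB = 776/27]
4. E_y = -2  [2·signedArea(EBC) = -19/9 ∩ EA · FB = 776/27]
   → E = (-44/9, -2)
5. D_x = -29/6  [BD · EF = 20/27 ∩ 2·signedArea(DAC) = -19/6]
6. D_y = -5/2  [BD · EF = 20/27 ∩ 2·signedArea(DAC) = -19/6]
   → D = (-29/6, -5/2)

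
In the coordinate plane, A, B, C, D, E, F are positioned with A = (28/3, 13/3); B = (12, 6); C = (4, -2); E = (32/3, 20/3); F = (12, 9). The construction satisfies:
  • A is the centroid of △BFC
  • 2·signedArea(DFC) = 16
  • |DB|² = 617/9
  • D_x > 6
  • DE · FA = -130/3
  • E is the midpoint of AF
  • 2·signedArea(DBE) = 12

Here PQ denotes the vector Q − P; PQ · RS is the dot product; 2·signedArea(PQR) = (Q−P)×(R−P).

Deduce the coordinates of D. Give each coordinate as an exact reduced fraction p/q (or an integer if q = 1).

D = (20/3, -1/3)

1. D_x = 20/3  [2·signedArea(DFC) = 16 ∩ DE · FA = -130/3]
2. D_y = -1/3  [2·signedArea(DFC) = 16 ∩ DE · FA = -130/3]
   → D = (20/3, -1/3)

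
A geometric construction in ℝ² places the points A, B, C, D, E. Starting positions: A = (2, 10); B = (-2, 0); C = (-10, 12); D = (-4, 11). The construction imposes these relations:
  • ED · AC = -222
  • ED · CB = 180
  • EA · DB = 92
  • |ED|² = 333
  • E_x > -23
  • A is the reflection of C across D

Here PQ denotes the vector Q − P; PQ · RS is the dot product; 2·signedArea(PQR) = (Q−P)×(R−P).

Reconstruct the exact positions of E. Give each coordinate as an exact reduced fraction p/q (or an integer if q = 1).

1. E_x = -22  [EA · DB = 92 ∩ ED · CB = 180]
2. E_y = 14  [EA · DB = 92 ∩ ED · CB = 180]
   → E = (-22, 14)

E = (-22, 14)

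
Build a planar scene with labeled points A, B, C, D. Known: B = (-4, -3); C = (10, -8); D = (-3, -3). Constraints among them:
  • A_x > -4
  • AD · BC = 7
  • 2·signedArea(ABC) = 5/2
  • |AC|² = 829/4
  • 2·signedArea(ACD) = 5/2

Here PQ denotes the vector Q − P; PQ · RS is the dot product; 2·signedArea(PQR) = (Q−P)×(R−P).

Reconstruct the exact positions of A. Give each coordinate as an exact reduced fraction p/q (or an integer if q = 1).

A = (-7/2, -3)

1. A_x = -7/2  [2·signedArea(ACD) = 5/2 ∩ 2·signedArea(ABC) = 5/2]
2. A_y = -3  [2·signedArea(ACD) = 5/2 ∩ 2·signedArea(ABC) = 5/2]
   → A = (-7/2, -3)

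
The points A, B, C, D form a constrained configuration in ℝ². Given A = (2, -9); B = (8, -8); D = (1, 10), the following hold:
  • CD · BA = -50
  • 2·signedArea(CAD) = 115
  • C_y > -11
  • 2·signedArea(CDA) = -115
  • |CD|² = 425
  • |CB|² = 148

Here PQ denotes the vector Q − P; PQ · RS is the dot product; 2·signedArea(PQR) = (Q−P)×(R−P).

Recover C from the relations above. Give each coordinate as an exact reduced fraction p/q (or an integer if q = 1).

C = (-4, -10)

1. C_x = -4  [2·signedArea(CDA) = -115 ∩ CD · BA = -50]
2. C_y = -10  [2·signedArea(CDA) = -115 ∩ CD · BA = -50]
   → C = (-4, -10)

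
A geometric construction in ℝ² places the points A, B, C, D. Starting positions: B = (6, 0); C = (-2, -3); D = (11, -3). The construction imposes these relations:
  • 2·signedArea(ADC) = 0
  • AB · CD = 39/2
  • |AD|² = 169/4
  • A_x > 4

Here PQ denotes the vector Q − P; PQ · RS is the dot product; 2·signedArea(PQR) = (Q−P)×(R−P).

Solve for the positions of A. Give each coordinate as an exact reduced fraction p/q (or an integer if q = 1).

1. A_x = 9/2  [2·signedArea(ADC) = 0 ∩ AB · CD = 39/2]
2. A_y = -3  [2·signedArea(ADC) = 0 ∩ AB · CD = 39/2]
   → A = (9/2, -3)

A = (9/2, -3)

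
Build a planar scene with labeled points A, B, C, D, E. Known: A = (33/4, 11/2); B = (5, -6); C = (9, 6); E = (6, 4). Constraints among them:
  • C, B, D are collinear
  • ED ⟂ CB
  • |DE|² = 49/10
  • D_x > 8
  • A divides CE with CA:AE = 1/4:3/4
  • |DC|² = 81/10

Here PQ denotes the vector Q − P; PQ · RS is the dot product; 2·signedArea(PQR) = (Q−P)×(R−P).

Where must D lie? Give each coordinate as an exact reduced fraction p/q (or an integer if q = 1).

1. D_x = 81/10  [C, B, D are collinear ∩ ED ⟂ CB]
2. D_y = 33/10  [C, B, D are collinear ∩ ED ⟂ CB]
   → D = (81/10, 33/10)

D = (81/10, 33/10)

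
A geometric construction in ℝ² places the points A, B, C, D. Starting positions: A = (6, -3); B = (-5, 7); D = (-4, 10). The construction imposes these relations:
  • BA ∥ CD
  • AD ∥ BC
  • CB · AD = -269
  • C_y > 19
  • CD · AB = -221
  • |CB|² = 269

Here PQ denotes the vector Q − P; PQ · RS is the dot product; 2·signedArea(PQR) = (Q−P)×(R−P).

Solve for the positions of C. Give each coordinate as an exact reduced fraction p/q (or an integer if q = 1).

1. C_x = -15  [BA ∥ CD ∩ AD ∥ BC]
2. C_y = 20  [BA ∥ CD ∩ AD ∥ BC]
   → C = (-15, 20)

C = (-15, 20)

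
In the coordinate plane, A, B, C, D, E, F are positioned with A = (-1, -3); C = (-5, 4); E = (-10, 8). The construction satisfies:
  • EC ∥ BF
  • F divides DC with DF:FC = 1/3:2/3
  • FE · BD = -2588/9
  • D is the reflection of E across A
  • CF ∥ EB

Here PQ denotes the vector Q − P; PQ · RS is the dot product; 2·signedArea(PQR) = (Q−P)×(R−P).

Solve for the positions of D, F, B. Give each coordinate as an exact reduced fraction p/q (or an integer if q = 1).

B = (-4/3, -4)
D = (8, -14)
F = (11/3, -8)

1. D_x = 8  [D is the reflection of E across A]
2. D_y = -14  [D is the reflection of E across A]
   → D = (8, -14)
3. F_x = 11/3  [F divides DC with DF:FC = 1/3:2/3]
4. F_y = -8  [F divides DC with DF:FC = 1/3:2/3]
   → F = (11/3, -8)
5. B_x = -4/3  [EC ∥ BF ∩ CF ∥ EB]
6. B_y = -4  [EC ∥ BF ∩ CF ∥ EB]
   → B = (-4/3, -4)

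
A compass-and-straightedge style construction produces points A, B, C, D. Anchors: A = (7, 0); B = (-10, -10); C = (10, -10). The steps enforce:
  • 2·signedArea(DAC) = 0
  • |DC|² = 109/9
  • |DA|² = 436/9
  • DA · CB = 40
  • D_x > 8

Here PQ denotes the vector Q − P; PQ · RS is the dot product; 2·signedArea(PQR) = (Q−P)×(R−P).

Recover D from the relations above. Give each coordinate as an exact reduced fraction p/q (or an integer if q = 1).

D = (9, -20/3)

1. D_x = 9  [2·signedArea(DAC) = 0 ∩ DA · CB = 40]
2. D_y = -20/3  [2·signedArea(DAC) = 0 ∩ DA · CB = 40]
   → D = (9, -20/3)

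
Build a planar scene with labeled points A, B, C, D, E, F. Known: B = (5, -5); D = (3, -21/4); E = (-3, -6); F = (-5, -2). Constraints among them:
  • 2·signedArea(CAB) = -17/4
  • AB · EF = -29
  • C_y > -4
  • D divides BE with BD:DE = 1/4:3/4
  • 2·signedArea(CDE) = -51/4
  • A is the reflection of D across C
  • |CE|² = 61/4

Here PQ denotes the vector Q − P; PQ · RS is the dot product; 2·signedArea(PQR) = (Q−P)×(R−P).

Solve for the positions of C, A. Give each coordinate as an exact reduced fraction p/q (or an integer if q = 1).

1. C_x = 0  [line 3/4·x + -6·y + -21 = 0 ∩ |CE|² = 61/4]
2. C_y = -7/2  [line 3/4·x + -6·y + -21 = 0 ∩ |CE|² = 61/4]
   → C = (0, -7/2)
3. A_x = -3  [A is the reflection of D across C]
4. A_y = -7/4  [A is the reflection of D across C]
   → A = (-3, -7/4)

A = (-3, -7/4)
C = (0, -7/2)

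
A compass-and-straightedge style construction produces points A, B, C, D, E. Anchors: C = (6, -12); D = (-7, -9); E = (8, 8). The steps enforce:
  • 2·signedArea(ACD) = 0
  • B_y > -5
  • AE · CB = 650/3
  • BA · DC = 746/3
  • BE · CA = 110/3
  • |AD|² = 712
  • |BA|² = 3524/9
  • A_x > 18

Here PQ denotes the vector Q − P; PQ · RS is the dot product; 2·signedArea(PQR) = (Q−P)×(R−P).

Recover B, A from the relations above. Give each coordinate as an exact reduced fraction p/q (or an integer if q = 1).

1. A_x = 19  [line -3·x + -13·y + -138 = 0 ∩ |AD|² = 712]
2. A_y = -15  [line -3·x + -13·y + -138 = 0 ∩ |AD|² = 712]
   → A = (19, -15)
3. B_x = 7/3  [BE · CA = 110/3 ∩ AE · CB = 650/3]
4. B_y = -13/3  [BE · CA = 110/3 ∩ AE · CB = 650/3]
   → B = (7/3, -13/3)

A = (19, -15)
B = (7/3, -13/3)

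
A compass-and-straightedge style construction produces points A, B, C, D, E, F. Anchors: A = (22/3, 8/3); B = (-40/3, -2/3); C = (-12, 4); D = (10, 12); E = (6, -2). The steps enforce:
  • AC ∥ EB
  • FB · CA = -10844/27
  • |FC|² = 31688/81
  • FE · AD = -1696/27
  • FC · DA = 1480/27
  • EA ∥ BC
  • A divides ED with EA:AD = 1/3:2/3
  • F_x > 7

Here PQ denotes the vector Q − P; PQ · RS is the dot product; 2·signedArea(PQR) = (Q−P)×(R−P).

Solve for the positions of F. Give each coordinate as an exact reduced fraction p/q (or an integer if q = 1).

F = (70/9, 38/9)

1. F_x = 70/9  [FE · AD = -1696/27 ∩ FB · CA = -10844/27]
2. F_y = 38/9  [FE · AD = -1696/27 ∩ FB · CA = -10844/27]
   → F = (70/9, 38/9)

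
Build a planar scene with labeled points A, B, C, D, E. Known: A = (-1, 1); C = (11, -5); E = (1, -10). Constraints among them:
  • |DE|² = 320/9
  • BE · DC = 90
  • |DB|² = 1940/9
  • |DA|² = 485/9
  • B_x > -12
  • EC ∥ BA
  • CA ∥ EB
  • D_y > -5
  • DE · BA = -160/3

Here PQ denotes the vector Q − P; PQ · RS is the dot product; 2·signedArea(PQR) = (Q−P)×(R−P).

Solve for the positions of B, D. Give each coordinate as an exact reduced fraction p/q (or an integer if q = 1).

1. B_x = -11  [EC ∥ BA ∩ CA ∥ EB]
2. B_y = -4  [EC ∥ BA ∩ CA ∥ EB]
   → B = (-11, -4)
3. D_x = 11/3  [DE · BA = -160/3 ∩ BE · DC = 90]
4. D_y = -14/3  [DE · BA = -160/3 ∩ BE · DC = 90]
   → D = (11/3, -14/3)

B = (-11, -4)
D = (11/3, -14/3)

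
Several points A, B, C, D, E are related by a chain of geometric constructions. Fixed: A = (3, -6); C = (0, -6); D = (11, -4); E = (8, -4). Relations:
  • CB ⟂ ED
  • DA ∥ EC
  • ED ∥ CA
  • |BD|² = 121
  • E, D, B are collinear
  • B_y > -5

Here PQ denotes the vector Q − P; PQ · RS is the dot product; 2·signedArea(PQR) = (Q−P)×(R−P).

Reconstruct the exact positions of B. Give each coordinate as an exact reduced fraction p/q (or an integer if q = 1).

1. B_x = 0  [E, D, B are collinear ∩ CB ⟂ ED]
2. B_y = -4  [E, D, B are collinear ∩ CB ⟂ ED]
   → B = (0, -4)

B = (0, -4)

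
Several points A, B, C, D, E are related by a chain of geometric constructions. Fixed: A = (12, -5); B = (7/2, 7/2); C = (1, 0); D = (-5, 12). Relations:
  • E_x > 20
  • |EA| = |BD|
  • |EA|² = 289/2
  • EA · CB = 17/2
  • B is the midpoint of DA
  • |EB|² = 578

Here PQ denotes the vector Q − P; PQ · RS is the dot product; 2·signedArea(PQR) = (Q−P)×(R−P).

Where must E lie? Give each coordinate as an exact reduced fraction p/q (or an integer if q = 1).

E = (41/2, -27/2)

1. E_x = 41/2  [line -5/2·x + -7/2·y + 4 = 0 ∩ |EB|² = 578]
2. E_y = -27/2  [line -5/2·x + -7/2·y + 4 = 0 ∩ |EB|² = 578]
   → E = (41/2, -27/2)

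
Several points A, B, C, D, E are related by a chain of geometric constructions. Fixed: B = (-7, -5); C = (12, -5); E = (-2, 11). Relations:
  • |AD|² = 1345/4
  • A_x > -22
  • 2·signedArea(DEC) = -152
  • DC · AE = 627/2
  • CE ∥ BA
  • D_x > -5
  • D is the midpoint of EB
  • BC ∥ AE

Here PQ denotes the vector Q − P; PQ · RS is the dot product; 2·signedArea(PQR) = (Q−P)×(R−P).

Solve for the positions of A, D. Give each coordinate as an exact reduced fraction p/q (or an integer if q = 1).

A = (-21, 11)
D = (-9/2, 3)

1. A_x = -21  [BC ∥ AE ∩ CE ∥ BA]
2. A_y = 11  [BC ∥ AE ∩ CE ∥ BA]
   → A = (-21, 11)
3. D_x = -9/2  [D is the midpoint of EB]
4. D_y = 3  [D is the midpoint of EB]
   → D = (-9/2, 3)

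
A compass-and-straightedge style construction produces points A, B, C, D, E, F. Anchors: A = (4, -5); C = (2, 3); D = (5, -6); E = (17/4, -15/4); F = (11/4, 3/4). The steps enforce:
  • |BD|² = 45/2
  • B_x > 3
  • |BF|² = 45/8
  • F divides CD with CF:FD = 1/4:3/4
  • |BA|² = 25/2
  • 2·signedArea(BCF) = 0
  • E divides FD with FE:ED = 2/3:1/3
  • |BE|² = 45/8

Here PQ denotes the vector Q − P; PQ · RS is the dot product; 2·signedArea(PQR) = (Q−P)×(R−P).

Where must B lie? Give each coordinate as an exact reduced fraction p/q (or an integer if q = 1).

B = (7/2, -3/2)

1. B_x = 7/2  [line 9/4·x + 3/4·y + -27/4 = 0 ∩ |BF|² = 45/8]
2. B_y = -3/2  [line 9/4·x + 3/4·y + -27/4 = 0 ∩ |BF|² = 45/8]
   → B = (7/2, -3/2)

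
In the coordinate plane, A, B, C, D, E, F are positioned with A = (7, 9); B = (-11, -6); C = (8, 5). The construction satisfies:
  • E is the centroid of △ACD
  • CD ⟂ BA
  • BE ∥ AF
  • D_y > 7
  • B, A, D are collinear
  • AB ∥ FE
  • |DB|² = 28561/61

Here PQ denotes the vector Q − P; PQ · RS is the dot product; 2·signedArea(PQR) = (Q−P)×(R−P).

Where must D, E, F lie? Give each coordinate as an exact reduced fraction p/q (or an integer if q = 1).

1. D_x = 343/61  [B, A, D are collinear ∩ CD ⟂ BA]
2. D_y = 479/61  [B, A, D are collinear ∩ CD ⟂ BA]
   → D = (343/61, 479/61)
3. E_x = 1258/183  [E is the centroid of △ACD]
4. E_y = 1333/183  [E is the centroid of △ACD]
   → E = (1258/183, 1333/183)
5. F_x = 4552/183  [AB ∥ FE ∩ BE ∥ AF]
6. F_y = 4078/183  [AB ∥ FE ∩ BE ∥ AF]
   → F = (4552/183, 4078/183)

D = (343/61, 479/61)
E = (1258/183, 1333/183)
F = (4552/183, 4078/183)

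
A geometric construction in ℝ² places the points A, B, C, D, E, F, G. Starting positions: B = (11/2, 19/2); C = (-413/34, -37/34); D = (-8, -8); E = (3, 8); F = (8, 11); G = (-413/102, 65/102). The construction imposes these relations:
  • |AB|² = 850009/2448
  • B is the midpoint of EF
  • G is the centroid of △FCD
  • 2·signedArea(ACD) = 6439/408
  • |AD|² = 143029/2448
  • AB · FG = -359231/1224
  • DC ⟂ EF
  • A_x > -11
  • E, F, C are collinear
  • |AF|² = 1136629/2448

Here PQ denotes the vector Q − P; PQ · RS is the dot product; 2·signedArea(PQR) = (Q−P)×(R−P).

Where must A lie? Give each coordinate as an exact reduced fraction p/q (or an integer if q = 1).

1. A_x = -2065/204  [2·signedArea(ACD) = 6439/408 ∩ AB · FG = -359231/1224]
2. A_y = -67/102  [2·signedArea(ACD) = 6439/408 ∩ AB · FG = -359231/1224]
   → A = (-2065/204, -67/102)

A = (-2065/204, -67/102)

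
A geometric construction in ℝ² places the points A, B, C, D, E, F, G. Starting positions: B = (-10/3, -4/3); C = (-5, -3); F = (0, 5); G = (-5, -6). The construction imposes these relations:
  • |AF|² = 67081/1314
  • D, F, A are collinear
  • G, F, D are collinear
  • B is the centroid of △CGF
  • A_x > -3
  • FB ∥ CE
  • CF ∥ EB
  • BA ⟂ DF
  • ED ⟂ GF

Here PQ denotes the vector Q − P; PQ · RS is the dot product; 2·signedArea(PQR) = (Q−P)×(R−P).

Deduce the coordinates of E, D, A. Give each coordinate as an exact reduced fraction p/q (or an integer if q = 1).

A = (-1295/438, -659/438)
D = (-1495/219, -2194/219)
E = (-25/3, -28/3)

1. E_x = -25/3  [CF ∥ EB ∩ FB ∥ CE]
2. E_y = -28/3  [CF ∥ EB ∩ FB ∥ CE]
   → E = (-25/3, -28/3)
3. D_x = -1495/219  [G, F, D are collinear ∩ ED ⟂ GF]
4. D_y = -2194/219  [G, F, D are collinear ∩ ED ⟂ GF]
   → D = (-1495/219, -2194/219)
5. A_x = -1295/438  [D, F, A are collinear ∩ BA ⟂ DF]
6. A_y = -659/438  [D, F, A are collinear ∩ BA ⟂ DF]
   → A = (-1295/438, -659/438)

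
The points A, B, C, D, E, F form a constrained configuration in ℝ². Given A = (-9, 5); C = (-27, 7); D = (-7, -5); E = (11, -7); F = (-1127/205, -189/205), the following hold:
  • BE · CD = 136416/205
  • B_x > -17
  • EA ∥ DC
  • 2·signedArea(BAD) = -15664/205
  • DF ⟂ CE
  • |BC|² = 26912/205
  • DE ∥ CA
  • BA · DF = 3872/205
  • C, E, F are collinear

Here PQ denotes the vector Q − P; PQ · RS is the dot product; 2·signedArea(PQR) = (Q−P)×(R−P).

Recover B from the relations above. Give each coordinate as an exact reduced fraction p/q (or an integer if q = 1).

B = (-3331/205, 623/205)

1. B_x = -3331/205  [BA · DF = 3872/205 ∩ BE · CD = 136416/205]
2. B_y = 623/205  [BA · DF = 3872/205 ∩ BE · CD = 136416/205]
   → B = (-3331/205, 623/205)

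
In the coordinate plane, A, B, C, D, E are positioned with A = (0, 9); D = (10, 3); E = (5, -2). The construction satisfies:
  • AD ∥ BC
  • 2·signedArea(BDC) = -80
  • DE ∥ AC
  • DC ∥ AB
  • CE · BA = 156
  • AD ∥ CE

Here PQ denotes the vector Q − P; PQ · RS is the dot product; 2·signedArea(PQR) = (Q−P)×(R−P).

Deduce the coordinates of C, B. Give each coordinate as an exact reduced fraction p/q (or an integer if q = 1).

1. C_x = -5  [AD ∥ CE ∩ DE ∥ AC]
2. C_y = 4  [AD ∥ CE ∩ DE ∥ AC]
   → C = (-5, 4)
3. B_x = -15  [AD ∥ BC ∩ DC ∥ AB]
4. B_y = 10  [AD ∥ BC ∩ DC ∥ AB]
   → B = (-15, 10)

B = (-15, 10)
C = (-5, 4)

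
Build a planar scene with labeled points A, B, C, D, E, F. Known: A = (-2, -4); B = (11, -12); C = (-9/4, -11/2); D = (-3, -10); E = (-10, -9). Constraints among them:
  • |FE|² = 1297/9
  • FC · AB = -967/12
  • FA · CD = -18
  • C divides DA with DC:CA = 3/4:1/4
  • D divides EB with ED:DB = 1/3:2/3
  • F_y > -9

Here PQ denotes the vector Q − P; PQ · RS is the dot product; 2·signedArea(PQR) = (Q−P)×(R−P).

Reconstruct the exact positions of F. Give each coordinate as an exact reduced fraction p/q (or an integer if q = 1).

F = (2, -26/3)

1. F_x = 2  [FC · AB = -967/12 ∩ FA · CD = -18]
2. F_y = -26/3  [FC · AB = -967/12 ∩ FA · CD = -18]
   → F = (2, -26/3)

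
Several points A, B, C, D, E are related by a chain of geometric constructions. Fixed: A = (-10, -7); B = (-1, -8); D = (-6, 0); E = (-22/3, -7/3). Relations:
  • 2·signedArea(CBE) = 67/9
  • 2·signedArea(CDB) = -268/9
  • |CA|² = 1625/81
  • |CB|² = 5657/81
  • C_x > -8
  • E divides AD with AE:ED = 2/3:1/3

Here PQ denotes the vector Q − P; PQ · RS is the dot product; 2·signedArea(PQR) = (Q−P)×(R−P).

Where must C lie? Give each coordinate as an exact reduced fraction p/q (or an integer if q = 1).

C = (-70/9, -28/9)

1. C_x = -70/9  [2·signedArea(CDB) = -268/9 ∩ 2·signedArea(CBE) = 67/9]
2. C_y = -28/9  [2·signedArea(CDB) = -268/9 ∩ 2·signedArea(CBE) = 67/9]
   → C = (-70/9, -28/9)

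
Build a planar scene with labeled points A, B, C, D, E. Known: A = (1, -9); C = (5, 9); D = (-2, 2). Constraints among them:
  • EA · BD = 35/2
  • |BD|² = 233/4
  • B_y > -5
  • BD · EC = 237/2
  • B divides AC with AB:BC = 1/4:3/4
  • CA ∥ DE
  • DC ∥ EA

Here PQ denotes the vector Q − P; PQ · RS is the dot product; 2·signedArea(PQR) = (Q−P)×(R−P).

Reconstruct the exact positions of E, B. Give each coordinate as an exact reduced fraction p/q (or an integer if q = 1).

B = (2, -9/2)
E = (-6, -16)

1. E_x = -6  [DC ∥ EA ∩ CA ∥ DE]
2. E_y = -16  [DC ∥ EA ∩ CA ∥ DE]
   → E = (-6, -16)
3. B_x = 2  [B divides AC with AB:BC = 1/4:3/4]
4. B_y = -9/2  [B divides AC with AB:BC = 1/4:3/4]
   → B = (2, -9/2)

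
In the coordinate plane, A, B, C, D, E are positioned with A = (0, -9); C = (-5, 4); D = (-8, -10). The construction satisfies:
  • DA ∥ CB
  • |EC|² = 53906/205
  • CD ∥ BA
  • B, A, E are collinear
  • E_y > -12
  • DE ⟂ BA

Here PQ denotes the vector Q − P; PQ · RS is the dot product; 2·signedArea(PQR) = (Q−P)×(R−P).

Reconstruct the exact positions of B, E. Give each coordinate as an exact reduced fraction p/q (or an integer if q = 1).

1. B_x = 3  [CD ∥ BA ∩ DA ∥ CB]
2. B_y = 5  [CD ∥ BA ∩ DA ∥ CB]
   → B = (3, 5)
3. E_x = -114/205  [B, A, E are collinear ∩ DE ⟂ BA]
4. E_y = -2377/205  [B, A, E are collinear ∩ DE ⟂ BA]
   → E = (-114/205, -2377/205)

B = (3, 5)
E = (-114/205, -2377/205)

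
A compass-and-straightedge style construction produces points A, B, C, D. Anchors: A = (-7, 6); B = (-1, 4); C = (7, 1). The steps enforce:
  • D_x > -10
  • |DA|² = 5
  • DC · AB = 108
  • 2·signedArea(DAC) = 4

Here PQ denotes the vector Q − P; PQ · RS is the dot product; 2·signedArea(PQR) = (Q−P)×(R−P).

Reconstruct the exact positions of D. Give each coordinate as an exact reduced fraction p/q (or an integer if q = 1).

D = (-9, 7)

1. D_x = -9  [DC · AB = 108 ∩ 2·signedArea(DAC) = 4]
2. D_y = 7  [DC · AB = 108 ∩ 2·signedArea(DAC) = 4]
   → D = (-9, 7)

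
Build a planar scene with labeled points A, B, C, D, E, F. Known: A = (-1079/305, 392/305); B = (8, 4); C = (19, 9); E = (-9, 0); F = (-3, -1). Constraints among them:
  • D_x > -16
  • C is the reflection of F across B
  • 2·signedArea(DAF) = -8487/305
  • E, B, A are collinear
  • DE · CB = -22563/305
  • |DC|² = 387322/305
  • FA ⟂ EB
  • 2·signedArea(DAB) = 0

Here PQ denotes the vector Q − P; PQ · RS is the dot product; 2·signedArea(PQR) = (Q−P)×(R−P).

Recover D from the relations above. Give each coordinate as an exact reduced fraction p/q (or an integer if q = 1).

D = (-4598/305, -436/305)

1. D_x = -4598/305  [2·signedArea(DAB) = 0 ∩ 2·signedArea(DAF) = -8487/305]
2. D_y = -436/305  [2·signedArea(DAB) = 0 ∩ 2·signedArea(DAF) = -8487/305]
   → D = (-4598/305, -436/305)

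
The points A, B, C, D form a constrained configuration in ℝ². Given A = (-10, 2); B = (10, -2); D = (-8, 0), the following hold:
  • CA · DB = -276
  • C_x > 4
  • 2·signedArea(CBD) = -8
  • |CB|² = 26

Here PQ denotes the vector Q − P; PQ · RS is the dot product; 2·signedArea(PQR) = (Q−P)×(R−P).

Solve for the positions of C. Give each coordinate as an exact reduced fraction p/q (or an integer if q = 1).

C = (5, -1)

1. C_x = 5  [2·signedArea(CBD) = -8 ∩ CA · DB = -276]
2. C_y = -1  [2·signedArea(CBD) = -8 ∩ CA · DB = -276]
   → C = (5, -1)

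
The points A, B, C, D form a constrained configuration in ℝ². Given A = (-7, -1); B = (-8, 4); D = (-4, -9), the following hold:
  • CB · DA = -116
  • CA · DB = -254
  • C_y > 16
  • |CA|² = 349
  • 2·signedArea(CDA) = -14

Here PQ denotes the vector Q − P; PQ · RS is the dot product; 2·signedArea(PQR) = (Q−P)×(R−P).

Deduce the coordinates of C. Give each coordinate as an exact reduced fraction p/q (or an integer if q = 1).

1. C_x = -12  [2·signedArea(CDA) = -14 ∩ CA · DB = -254]
2. C_y = 17  [2·signedArea(CDA) = -14 ∩ CA · DB = -254]
   → C = (-12, 17)

C = (-12, 17)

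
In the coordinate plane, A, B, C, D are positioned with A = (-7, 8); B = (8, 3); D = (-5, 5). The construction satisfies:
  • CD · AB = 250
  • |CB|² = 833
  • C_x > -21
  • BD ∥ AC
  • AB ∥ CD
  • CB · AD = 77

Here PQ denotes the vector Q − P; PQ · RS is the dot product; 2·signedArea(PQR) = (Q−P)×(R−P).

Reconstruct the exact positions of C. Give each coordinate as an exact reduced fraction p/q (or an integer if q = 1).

1. C_x = -20  [AB ∥ CD ∩ BD ∥ AC]
2. C_y = 10  [AB ∥ CD ∩ BD ∥ AC]
   → C = (-20, 10)

C = (-20, 10)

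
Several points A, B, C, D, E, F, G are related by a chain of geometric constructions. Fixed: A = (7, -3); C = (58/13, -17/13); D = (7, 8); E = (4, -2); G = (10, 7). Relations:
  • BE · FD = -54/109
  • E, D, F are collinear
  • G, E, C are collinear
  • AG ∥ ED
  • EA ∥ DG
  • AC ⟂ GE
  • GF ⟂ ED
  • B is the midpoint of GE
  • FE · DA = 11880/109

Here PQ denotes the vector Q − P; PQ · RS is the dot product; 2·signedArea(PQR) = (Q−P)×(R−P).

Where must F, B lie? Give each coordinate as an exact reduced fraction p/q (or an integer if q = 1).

B = (7, 5/2)
F = (760/109, 862/109)

1. F_x = 760/109  [E, D, F are collinear ∩ GF ⟂ ED]
2. F_y = 862/109  [E, D, F are collinear ∩ GF ⟂ ED]
   → F = (760/109, 862/109)
3. B_x = 7  [B is the midpoint of GE]
4. B_y = 5/2  [B is the midpoint of GE]
   → B = (7, 5/2)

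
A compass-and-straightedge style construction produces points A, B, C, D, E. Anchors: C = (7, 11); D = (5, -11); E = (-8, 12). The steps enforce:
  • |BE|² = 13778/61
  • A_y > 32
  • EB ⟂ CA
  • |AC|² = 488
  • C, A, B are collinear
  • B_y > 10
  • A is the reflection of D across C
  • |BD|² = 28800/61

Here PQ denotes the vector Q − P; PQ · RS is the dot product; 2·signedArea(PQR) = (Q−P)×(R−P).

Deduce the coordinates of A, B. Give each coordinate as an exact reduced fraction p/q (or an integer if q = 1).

A = (9, 33)
B = (425/61, 649/61)

1. A_x = 9  [A is the reflection of D across C]
2. A_y = 33  [A is the reflection of D across C]
   → A = (9, 33)
3. B_x = 425/61  [C, A, B are collinear ∩ EB ⟂ CA]
4. B_y = 649/61  [C, A, B are collinear ∩ EB ⟂ CA]
   → B = (425/61, 649/61)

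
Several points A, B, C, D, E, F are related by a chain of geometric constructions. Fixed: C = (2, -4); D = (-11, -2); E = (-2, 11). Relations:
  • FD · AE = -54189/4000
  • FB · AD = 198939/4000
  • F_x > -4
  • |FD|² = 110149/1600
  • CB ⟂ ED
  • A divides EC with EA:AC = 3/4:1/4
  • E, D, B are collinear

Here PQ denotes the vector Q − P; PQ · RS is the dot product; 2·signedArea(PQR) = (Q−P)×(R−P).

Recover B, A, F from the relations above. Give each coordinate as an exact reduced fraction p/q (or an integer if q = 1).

A = (1, -1/4)
B = (-1931/250, 683/250)
F = (-1681/500, 1241/1000)

1. B_x = -1931/250  [E, D, B are collinear ∩ CB ⟂ ED]
2. B_y = 683/250  [E, D, B are collinear ∩ CB ⟂ ED]
   → B = (-1931/250, 683/250)
3. A_x = 1  [A divides EC with EA:AC = 3/4:1/4]
4. A_y = -1/4  [A divides EC with EA:AC = 3/4:1/4]
   → A = (1, -1/4)
5. F_x = -1681/500  [FD · AE = -54189/4000 ∩ FB · AD = 198939/4000]
6. F_y = 1241/1000  [FD · AE = -54189/4000 ∩ FB · AD = 198939/4000]
   → F = (-1681/500, 1241/1000)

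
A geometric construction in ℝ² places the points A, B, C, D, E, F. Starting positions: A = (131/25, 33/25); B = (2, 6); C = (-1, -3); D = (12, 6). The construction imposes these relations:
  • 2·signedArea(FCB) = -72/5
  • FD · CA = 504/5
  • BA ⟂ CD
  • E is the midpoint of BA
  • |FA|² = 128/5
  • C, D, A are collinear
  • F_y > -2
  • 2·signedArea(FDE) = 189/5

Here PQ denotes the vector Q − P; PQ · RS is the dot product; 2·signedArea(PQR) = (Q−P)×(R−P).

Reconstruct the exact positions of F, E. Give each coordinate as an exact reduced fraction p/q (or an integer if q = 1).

E = (181/50, 183/50)
F = (27/25, -39/25)

1. F_x = 27/25  [2·signedArea(FCB) = -72/5 ∩ FD · CA = 504/5]
2. F_y = -39/25  [2·signedArea(FCB) = -72/5 ∩ FD · CA = 504/5]
   → F = (27/25, -39/25)
3. E_x = 181/50  [2·signedArea(FDE) = 189/5 ∩ E is the midpoint of BA]
4. E_y = 183/50  [2·signedArea(FDE) = 189/5 ∩ E is the midpoint of BA]
   → E = (181/50, 183/50)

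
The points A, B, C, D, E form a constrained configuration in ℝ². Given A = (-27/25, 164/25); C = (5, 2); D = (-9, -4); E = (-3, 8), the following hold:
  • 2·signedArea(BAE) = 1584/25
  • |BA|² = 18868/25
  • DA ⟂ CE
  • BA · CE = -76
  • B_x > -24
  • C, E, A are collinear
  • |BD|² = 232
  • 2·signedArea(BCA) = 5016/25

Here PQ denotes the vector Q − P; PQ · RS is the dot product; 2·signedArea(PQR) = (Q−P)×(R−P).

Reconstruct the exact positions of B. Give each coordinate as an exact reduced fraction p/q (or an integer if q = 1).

B = (-23, -10)

1. B_x = -23  [2·signedArea(BCA) = 5016/25 ∩ BA · CE = -76]
2. B_y = -10  [2·signedArea(BCA) = 5016/25 ∩ BA · CE = -76]
   → B = (-23, -10)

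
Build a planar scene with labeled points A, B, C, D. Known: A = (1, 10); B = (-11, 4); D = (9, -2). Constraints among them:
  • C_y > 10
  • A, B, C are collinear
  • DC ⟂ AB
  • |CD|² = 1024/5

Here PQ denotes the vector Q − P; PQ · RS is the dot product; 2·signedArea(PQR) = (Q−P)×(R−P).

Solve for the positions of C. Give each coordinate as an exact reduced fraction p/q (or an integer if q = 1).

C = (13/5, 54/5)

1. C_x = 13/5  [A, B, C are collinear ∩ DC ⟂ AB]
2. C_y = 54/5  [A, B, C are collinear ∩ DC ⟂ AB]
   → C = (13/5, 54/5)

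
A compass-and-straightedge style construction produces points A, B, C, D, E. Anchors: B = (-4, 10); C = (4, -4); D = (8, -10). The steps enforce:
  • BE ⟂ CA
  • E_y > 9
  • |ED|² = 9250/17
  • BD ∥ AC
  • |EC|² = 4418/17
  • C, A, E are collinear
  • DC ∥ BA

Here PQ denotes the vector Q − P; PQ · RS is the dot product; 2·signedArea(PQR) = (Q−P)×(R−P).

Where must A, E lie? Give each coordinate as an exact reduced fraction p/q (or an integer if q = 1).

1. A_x = -8  [BD ∥ AC ∩ DC ∥ BA]
2. A_y = 16  [BD ∥ AC ∩ DC ∥ BA]
   → A = (-8, 16)
3. E_x = -73/17  [C, A, E are collinear ∩ BE ⟂ CA]
4. E_y = 167/17  [C, A, E are collinear ∩ BE ⟂ CA]
   → E = (-73/17, 167/17)

A = (-8, 16)
E = (-73/17, 167/17)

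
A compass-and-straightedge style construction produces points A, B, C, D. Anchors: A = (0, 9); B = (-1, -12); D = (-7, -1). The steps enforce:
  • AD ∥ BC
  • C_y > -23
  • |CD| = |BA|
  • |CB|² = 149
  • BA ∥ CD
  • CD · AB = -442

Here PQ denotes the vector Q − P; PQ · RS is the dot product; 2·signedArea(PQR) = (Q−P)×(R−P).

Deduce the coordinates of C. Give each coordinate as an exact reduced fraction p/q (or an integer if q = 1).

C = (-8, -22)

1. C_x = -8  [BA ∥ CD ∩ AD ∥ BC]
2. C_y = -22  [BA ∥ CD ∩ AD ∥ BC]
   → C = (-8, -22)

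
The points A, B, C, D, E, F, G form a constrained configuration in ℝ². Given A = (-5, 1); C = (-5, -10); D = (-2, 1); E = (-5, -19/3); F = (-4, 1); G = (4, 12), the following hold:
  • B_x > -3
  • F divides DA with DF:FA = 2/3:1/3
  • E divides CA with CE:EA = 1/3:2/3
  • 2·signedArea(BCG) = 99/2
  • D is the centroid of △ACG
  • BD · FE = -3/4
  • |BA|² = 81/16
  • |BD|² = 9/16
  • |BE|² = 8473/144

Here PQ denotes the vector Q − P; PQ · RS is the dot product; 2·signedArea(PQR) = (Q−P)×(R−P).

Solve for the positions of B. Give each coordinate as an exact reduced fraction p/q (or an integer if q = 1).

1. B_x = -11/4  [2·signedArea(BCG) = 99/2 ∩ BD · FE = -3/4]
2. B_y = 1  [2·signedArea(BCG) = 99/2 ∩ BD · FE = -3/4]
   → B = (-11/4, 1)

B = (-11/4, 1)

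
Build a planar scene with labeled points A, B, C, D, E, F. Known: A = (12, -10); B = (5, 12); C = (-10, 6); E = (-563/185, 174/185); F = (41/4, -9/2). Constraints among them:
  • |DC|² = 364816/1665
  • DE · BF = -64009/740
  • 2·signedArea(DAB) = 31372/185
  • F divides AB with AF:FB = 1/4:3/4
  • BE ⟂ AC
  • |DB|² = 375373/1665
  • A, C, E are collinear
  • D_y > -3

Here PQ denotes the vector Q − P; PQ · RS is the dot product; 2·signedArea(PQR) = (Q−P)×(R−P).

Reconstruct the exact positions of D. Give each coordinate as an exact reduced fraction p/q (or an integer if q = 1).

D = (1094/555, -1502/555)

1. D_x = 1094/555  [2·signedArea(DAB) = 31372/185 ∩ DE · BF = -64009/740]
2. D_y = -1502/555  [2·signedArea(DAB) = 31372/185 ∩ DE · BF = -64009/740]
   → D = (1094/555, -1502/555)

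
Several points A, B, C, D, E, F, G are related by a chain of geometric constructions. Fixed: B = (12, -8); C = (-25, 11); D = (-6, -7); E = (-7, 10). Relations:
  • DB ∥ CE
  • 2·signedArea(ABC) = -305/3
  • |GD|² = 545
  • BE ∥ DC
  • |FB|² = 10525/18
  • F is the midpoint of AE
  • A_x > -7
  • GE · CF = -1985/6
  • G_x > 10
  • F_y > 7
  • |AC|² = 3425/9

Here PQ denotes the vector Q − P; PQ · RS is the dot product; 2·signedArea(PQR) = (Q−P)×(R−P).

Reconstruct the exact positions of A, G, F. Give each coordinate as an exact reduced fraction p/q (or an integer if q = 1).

1. A_x = -20/3  [line -19·x + -37·y + 101/3 = 0 ∩ |AC|² = 3425/9]
2. A_y = 13/3  [line -19·x + -37·y + 101/3 = 0 ∩ |AC|² = 3425/9]
   → A = (-20/3, 13/3)
3. F_x = -41/6  [F is the midpoint of AE]
4. F_y = 43/6  [F is the midpoint of AE]
   → F = (-41/6, 43/6)
5. G_x = 11  [line -109/6·x + 23/6·y + 496/3 = 0 ∩ |GD|² = 545]
6. G_y = 9  [line -109/6·x + 23/6·y + 496/3 = 0 ∩ |GD|² = 545]
   → G = (11, 9)

A = (-20/3, 13/3)
F = (-41/6, 43/6)
G = (11, 9)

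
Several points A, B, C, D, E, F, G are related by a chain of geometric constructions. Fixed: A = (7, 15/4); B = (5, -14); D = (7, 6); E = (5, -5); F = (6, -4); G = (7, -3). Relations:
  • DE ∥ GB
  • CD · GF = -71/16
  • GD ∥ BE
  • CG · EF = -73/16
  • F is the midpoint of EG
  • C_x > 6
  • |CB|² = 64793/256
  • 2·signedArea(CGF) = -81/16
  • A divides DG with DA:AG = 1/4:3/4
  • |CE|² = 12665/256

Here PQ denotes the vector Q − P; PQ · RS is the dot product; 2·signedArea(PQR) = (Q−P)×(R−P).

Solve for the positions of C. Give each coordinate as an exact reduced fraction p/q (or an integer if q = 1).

C = (27/4, 29/16)

1. C_x = 27/4  [2·signedArea(CGF) = -81/16 ∩ CD · GF = -71/16]
2. C_y = 29/16  [2·signedArea(CGF) = -81/16 ∩ CD · GF = -71/16]
   → C = (27/4, 29/16)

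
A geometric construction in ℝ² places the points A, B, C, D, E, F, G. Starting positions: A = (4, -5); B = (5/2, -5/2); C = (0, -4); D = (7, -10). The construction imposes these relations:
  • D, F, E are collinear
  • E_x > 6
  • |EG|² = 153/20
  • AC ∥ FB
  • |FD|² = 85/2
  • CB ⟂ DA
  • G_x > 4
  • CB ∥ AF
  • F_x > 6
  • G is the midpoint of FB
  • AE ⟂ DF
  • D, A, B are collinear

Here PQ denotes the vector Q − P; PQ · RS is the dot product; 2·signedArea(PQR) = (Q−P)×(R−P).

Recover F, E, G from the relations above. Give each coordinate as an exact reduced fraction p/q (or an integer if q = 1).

E = (33/5, -24/5)
F = (13/2, -7/2)
G = (9/2, -3)

1. F_x = 13/2  [AC ∥ FB ∩ CB ∥ AF]
2. F_y = -7/2  [AC ∥ FB ∩ CB ∥ AF]
   → F = (13/2, -7/2)
3. E_x = 33/5  [D, F, E are collinear ∩ AE ⟂ DF]
4. E_y = -24/5  [D, F, E are collinear ∩ AE ⟂ DF]
   → E = (33/5, -24/5)
5. G_x = 9/2  [G is the midpoint of FB]
6. G_y = -3  [G is the midpoint of FB]
   → G = (9/2, -3)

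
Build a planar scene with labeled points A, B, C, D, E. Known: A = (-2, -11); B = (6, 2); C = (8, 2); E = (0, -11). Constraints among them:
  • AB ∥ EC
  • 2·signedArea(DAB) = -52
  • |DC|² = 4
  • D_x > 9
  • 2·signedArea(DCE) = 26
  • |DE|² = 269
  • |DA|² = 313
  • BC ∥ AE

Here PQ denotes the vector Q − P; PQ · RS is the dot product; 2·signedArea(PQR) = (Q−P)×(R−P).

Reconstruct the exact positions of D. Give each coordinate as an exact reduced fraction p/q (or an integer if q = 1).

1. D_x = 10  [line 13·x + -8·y + -114 = 0 ∩ |DC|² = 4]
2. D_y = 2  [line 13·x + -8·y + -114 = 0 ∩ |DC|² = 4]
   → D = (10, 2)

D = (10, 2)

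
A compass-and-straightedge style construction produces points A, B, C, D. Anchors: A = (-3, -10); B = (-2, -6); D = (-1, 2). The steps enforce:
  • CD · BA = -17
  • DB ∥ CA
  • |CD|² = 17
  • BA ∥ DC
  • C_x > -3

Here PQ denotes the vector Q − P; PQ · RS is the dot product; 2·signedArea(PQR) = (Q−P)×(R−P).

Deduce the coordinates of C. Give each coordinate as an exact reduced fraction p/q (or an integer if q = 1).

C = (-2, -2)

1. C_x = -2  [DB ∥ CA ∩ BA ∥ DC]
2. C_y = -2  [DB ∥ CA ∩ BA ∥ DC]
   → C = (-2, -2)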